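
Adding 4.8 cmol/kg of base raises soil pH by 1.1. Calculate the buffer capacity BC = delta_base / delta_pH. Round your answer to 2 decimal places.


Step 1: BC = change in base / change in pH
Step 2: BC = 4.8 / 1.1
Step 3: BC = 4.36 cmol/(kg*pH unit)

4.36


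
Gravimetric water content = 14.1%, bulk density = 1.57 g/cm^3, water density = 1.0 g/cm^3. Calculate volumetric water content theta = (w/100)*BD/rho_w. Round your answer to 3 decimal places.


Step 1: theta = (w / 100) * BD / rho_w
Step 2: theta = (14.1 / 100) * 1.57 / 1.0
Step 3: theta = 0.141 * 1.57
Step 4: theta = 0.221

0.221


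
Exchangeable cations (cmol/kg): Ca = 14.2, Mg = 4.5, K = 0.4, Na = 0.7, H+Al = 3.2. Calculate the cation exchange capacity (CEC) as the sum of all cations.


Step 1: CEC = Ca + Mg + K + Na + (H+Al)
Step 2: CEC = 14.2 + 4.5 + 0.4 + 0.7 + 3.2
Step 3: CEC = 23.0 cmol/kg

23.0


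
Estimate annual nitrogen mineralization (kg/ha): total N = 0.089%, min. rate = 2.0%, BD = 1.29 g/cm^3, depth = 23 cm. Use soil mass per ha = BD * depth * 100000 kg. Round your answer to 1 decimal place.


Step 1: Soil mass per ha = BD * depth * 100000 = 1.29 * 23 * 100000 = 2967000 kg
Step 2: Total N pool = soil mass * N%/100 = 2967000 * 0.089/100 = 2640.63 kg/ha
Step 3: N mineralized = N pool * rate%/100 = 2640.63 * 2.0/100 = 52.8 kg/ha/yr

52.8


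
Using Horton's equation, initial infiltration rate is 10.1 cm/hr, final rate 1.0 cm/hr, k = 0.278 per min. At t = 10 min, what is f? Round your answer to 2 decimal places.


Step 1: f = fc + (f0 - fc) * exp(-k * t)
Step 2: exp(-0.278 * 10) = 0.062039
Step 3: f = 1.0 + (10.1 - 1.0) * 0.062039
Step 4: f = 1.0 + 9.1 * 0.062039
Step 5: f = 1.56 cm/hr

1.56


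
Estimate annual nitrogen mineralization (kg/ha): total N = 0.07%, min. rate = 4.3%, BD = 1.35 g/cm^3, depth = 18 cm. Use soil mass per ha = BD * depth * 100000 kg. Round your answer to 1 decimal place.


Step 1: Soil mass per ha = BD * depth * 100000 = 1.35 * 18 * 100000 = 2430000 kg
Step 2: Total N pool = soil mass * N%/100 = 2430000 * 0.07/100 = 1701.0 kg/ha
Step 3: N mineralized = N pool * rate%/100 = 1701.0 * 4.3/100 = 73.1 kg/ha/yr

73.1


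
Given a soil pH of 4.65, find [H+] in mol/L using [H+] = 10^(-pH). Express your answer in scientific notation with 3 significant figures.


Step 1: [H+] = 10^(-pH)
Step 2: [H+] = 10^(-4.65)
Step 3: [H+] = 2.24e-05 mol/L

2.24e-05


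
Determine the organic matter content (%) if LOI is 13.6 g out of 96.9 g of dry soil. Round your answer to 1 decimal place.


Step 1: OM% = 100 * LOI / sample mass
Step 2: OM = 100 * 13.6 / 96.9
Step 3: OM = 14.0%

14.0


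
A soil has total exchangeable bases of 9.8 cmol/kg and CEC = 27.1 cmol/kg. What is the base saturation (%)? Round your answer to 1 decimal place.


Step 1: BS = 100 * (sum of bases) / CEC
Step 2: BS = 100 * 9.8 / 27.1
Step 3: BS = 36.2%

36.2


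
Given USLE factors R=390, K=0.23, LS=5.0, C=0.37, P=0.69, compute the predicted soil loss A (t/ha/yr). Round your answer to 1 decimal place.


Step 1: A = R * K * LS * C * P
Step 2: R * K = 390 * 0.23 = 89.7
Step 3: (R*K) * LS = 89.7 * 5.0 = 448.5
Step 4: * C * P = 448.5 * 0.37 * 0.69 = 114.5
Step 5: A = 114.5 t/(ha*yr)

114.5


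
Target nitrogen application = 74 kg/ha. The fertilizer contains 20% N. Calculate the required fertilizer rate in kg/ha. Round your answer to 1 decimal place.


Step 1: Fertilizer rate = target N / (N content / 100)
Step 2: Rate = 74 / (20 / 100)
Step 3: Rate = 74 / 0.2
Step 4: Rate = 370.0 kg/ha

370.0


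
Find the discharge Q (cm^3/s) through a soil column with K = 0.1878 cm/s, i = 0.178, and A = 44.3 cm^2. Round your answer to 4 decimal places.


Step 1: Apply Darcy's law: Q = K * i * A
Step 2: Q = 0.1878 * 0.178 * 44.3
Step 3: Q = 1.4809 cm^3/s

1.4809


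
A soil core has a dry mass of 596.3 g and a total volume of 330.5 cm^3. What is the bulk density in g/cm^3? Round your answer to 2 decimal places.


Step 1: Identify the formula: BD = dry mass / volume
Step 2: Substitute values: BD = 596.3 / 330.5
Step 3: BD = 1.8 g/cm^3

1.8


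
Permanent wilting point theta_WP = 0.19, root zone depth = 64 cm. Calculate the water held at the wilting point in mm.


Step 1: Water (mm) = theta_WP * depth * 10
Step 2: Water = 0.19 * 64 * 10
Step 3: Water = 121.6 mm

121.6


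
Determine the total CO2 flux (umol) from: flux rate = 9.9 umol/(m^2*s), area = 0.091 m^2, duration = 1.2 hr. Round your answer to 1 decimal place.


Step 1: Convert time to seconds: 1.2 hr * 3600 = 4320.0 s
Step 2: Total = flux * area * time_s
Step 3: Total = 9.9 * 0.091 * 4320.0
Step 4: Total = 3891.9 umol

3891.9


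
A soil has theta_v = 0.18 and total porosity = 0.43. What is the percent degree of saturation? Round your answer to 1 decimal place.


Step 1: S = 100 * theta_v / n
Step 2: S = 100 * 0.18 / 0.43
Step 3: S = 41.9%

41.9


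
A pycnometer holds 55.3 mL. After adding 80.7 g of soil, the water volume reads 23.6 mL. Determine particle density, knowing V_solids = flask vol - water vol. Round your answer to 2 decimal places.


Step 1: Volume of solids = flask volume - water volume with soil
Step 2: V_solids = 55.3 - 23.6 = 31.7 mL
Step 3: Particle density = mass / V_solids = 80.7 / 31.7 = 2.55 g/cm^3

2.55


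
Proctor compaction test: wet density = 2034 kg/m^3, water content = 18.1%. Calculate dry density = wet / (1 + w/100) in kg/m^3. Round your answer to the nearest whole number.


Step 1: Dry density = wet density / (1 + w/100)
Step 2: Dry density = 2034 / (1 + 18.1/100)
Step 3: Dry density = 2034 / 1.181
Step 4: Dry density = 1722 kg/m^3

1722


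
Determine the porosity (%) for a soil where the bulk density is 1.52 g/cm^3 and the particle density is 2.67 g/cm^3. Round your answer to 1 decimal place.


Step 1: Formula: n = 100 * (1 - BD / PD)
Step 2: n = 100 * (1 - 1.52 / 2.67)
Step 3: n = 100 * (1 - 0.56929)
Step 4: n = 43.1%

43.1


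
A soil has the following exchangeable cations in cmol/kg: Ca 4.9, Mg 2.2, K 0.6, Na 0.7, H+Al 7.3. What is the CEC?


Step 1: CEC = Ca + Mg + K + Na + (H+Al)
Step 2: CEC = 4.9 + 2.2 + 0.6 + 0.7 + 7.3
Step 3: CEC = 15.7 cmol/kg

15.7


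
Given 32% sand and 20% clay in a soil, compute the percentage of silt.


Step 1: sand + silt + clay = 100%
Step 2: silt = 100 - sand - clay
Step 3: silt = 100 - 32 - 20
Step 4: silt = 48%

48


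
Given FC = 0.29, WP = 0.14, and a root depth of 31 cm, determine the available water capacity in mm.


Step 1: Available water = (FC - WP) * depth * 10
Step 2: AW = (0.29 - 0.14) * 31 * 10
Step 3: AW = 0.15 * 31 * 10
Step 4: AW = 46.5 mm

46.5


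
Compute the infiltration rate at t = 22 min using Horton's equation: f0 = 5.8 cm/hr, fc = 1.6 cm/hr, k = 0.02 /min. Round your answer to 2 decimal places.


Step 1: f = fc + (f0 - fc) * exp(-k * t)
Step 2: exp(-0.02 * 22) = 0.644036
Step 3: f = 1.6 + (5.8 - 1.6) * 0.644036
Step 4: f = 1.6 + 4.2 * 0.644036
Step 5: f = 4.3 cm/hr

4.3


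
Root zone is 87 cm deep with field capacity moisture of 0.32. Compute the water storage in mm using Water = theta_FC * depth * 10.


Step 1: Water (mm) = theta_FC * depth (cm) * 10
Step 2: Water = 0.32 * 87 * 10
Step 3: Water = 278.4 mm

278.4


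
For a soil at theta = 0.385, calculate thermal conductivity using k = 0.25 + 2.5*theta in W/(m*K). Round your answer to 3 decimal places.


Step 1: k = 0.25 + 2.5 * theta
Step 2: k = 0.25 + 2.5 * 0.385
Step 3: k = 0.25 + 0.963
Step 4: k = 1.213 W/(m*K)

1.213


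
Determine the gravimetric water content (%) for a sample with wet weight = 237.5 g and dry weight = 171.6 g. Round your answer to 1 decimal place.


Step 1: Water mass = wet - dry = 237.5 - 171.6 = 65.9 g
Step 2: w = 100 * water mass / dry mass
Step 3: w = 100 * 65.9 / 171.6 = 38.4%

38.4


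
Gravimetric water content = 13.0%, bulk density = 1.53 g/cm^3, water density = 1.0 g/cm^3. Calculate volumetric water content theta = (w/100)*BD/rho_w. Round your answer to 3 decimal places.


Step 1: theta = (w / 100) * BD / rho_w
Step 2: theta = (13.0 / 100) * 1.53 / 1.0
Step 3: theta = 0.13 * 1.53
Step 4: theta = 0.199

0.199


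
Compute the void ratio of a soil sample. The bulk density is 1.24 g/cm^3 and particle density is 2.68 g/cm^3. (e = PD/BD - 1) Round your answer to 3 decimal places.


Step 1: e = PD / BD - 1
Step 2: e = 2.68 / 1.24 - 1
Step 3: e = 2.16129 - 1
Step 4: e = 1.161

1.161


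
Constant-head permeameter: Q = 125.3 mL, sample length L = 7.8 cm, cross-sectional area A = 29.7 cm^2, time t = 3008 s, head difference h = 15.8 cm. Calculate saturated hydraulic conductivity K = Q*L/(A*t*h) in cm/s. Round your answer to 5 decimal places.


Step 1: K = Q * L / (A * t * h)
Step 2: Numerator = 125.3 * 7.8 = 977.34
Step 3: Denominator = 29.7 * 3008 * 15.8 = 1411534.08
Step 4: K = 977.34 / 1411534.08 = 0.00069 cm/s

0.00069


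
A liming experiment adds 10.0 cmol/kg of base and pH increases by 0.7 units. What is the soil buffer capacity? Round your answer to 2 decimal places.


Step 1: BC = change in base / change in pH
Step 2: BC = 10.0 / 0.7
Step 3: BC = 14.29 cmol/(kg*pH unit)

14.29


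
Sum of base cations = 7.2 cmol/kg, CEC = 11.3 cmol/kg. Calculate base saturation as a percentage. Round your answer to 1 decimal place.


Step 1: BS = 100 * (sum of bases) / CEC
Step 2: BS = 100 * 7.2 / 11.3
Step 3: BS = 63.7%

63.7


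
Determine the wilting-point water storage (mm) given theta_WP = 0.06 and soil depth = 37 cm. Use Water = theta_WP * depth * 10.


Step 1: Water (mm) = theta_WP * depth * 10
Step 2: Water = 0.06 * 37 * 10
Step 3: Water = 22.2 mm

22.2


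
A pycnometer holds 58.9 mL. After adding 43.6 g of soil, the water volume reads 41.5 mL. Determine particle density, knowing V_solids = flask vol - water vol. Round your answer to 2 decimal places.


Step 1: Volume of solids = flask volume - water volume with soil
Step 2: V_solids = 58.9 - 41.5 = 17.4 mL
Step 3: Particle density = mass / V_solids = 43.6 / 17.4 = 2.51 g/cm^3

2.51


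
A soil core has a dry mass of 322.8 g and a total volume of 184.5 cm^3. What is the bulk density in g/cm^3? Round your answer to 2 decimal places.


Step 1: Identify the formula: BD = dry mass / volume
Step 2: Substitute values: BD = 322.8 / 184.5
Step 3: BD = 1.75 g/cm^3

1.75


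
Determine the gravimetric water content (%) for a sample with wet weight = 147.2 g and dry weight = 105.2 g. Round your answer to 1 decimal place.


Step 1: Water mass = wet - dry = 147.2 - 105.2 = 42.0 g
Step 2: w = 100 * water mass / dry mass
Step 3: w = 100 * 42.0 / 105.2 = 39.9%

39.9


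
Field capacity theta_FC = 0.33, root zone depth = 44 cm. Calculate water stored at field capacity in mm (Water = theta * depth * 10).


Step 1: Water (mm) = theta_FC * depth (cm) * 10
Step 2: Water = 0.33 * 44 * 10
Step 3: Water = 145.2 mm

145.2


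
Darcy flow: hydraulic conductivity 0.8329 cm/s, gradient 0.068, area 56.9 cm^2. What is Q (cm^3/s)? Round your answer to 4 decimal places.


Step 1: Apply Darcy's law: Q = K * i * A
Step 2: Q = 0.8329 * 0.068 * 56.9
Step 3: Q = 3.2227 cm^3/s

3.2227


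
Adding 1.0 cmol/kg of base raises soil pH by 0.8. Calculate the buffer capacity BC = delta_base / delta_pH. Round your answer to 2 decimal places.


Step 1: BC = change in base / change in pH
Step 2: BC = 1.0 / 0.8
Step 3: BC = 1.25 cmol/(kg*pH unit)

1.25


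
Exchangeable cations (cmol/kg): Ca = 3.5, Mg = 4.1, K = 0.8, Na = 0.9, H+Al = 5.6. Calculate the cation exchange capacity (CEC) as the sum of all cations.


Step 1: CEC = Ca + Mg + K + Na + (H+Al)
Step 2: CEC = 3.5 + 4.1 + 0.8 + 0.9 + 5.6
Step 3: CEC = 14.9 cmol/kg

14.9


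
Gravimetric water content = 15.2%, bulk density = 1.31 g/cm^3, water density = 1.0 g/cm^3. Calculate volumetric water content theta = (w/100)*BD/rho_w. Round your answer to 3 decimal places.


Step 1: theta = (w / 100) * BD / rho_w
Step 2: theta = (15.2 / 100) * 1.31 / 1.0
Step 3: theta = 0.152 * 1.31
Step 4: theta = 0.199

0.199


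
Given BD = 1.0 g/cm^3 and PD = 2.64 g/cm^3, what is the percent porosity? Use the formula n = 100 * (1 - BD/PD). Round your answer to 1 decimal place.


Step 1: Formula: n = 100 * (1 - BD / PD)
Step 2: n = 100 * (1 - 1.0 / 2.64)
Step 3: n = 100 * (1 - 0.37879)
Step 4: n = 62.1%

62.1


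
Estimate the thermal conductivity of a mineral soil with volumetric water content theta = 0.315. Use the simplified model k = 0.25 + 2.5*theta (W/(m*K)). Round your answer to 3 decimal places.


Step 1: k = 0.25 + 2.5 * theta
Step 2: k = 0.25 + 2.5 * 0.315
Step 3: k = 0.25 + 0.788
Step 4: k = 1.038 W/(m*K)

1.038


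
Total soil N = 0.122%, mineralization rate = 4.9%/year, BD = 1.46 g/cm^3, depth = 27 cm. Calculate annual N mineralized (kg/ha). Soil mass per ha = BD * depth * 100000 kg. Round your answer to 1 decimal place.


Step 1: Soil mass per ha = BD * depth * 100000 = 1.46 * 27 * 100000 = 3942000 kg
Step 2: Total N pool = soil mass * N%/100 = 3942000 * 0.122/100 = 4809.24 kg/ha
Step 3: N mineralized = N pool * rate%/100 = 4809.24 * 4.9/100 = 235.7 kg/ha/yr

235.7


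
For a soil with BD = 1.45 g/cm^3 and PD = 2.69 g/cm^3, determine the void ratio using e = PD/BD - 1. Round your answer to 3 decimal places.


Step 1: e = PD / BD - 1
Step 2: e = 2.69 / 1.45 - 1
Step 3: e = 1.85517 - 1
Step 4: e = 0.855

0.855


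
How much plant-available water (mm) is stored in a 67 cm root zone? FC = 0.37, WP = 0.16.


Step 1: Available water = (FC - WP) * depth * 10
Step 2: AW = (0.37 - 0.16) * 67 * 10
Step 3: AW = 0.21 * 67 * 10
Step 4: AW = 140.7 mm

140.7


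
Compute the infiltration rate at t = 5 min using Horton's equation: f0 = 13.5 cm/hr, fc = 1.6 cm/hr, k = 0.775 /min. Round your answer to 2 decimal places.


Step 1: f = fc + (f0 - fc) * exp(-k * t)
Step 2: exp(-0.775 * 5) = 0.020754
Step 3: f = 1.6 + (13.5 - 1.6) * 0.020754
Step 4: f = 1.6 + 11.9 * 0.020754
Step 5: f = 1.85 cm/hr

1.85


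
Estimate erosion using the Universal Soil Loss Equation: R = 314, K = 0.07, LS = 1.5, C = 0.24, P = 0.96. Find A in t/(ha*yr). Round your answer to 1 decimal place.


Step 1: A = R * K * LS * C * P
Step 2: R * K = 314 * 0.07 = 21.98
Step 3: (R*K) * LS = 21.98 * 1.5 = 32.97
Step 4: * C * P = 32.97 * 0.24 * 0.96 = 7.6
Step 5: A = 7.6 t/(ha*yr)

7.6


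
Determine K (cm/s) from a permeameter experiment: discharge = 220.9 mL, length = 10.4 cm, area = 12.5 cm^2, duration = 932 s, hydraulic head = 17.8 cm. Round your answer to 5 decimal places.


Step 1: K = Q * L / (A * t * h)
Step 2: Numerator = 220.9 * 10.4 = 2297.36
Step 3: Denominator = 12.5 * 932 * 17.8 = 207370.0
Step 4: K = 2297.36 / 207370.0 = 0.01108 cm/s

0.01108


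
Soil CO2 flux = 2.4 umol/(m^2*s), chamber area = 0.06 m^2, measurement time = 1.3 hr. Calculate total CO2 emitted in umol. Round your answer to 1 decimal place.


Step 1: Convert time to seconds: 1.3 hr * 3600 = 4680.0 s
Step 2: Total = flux * area * time_s
Step 3: Total = 2.4 * 0.06 * 4680.0
Step 4: Total = 673.9 umol

673.9


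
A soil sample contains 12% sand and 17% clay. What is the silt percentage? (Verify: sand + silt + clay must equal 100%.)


Step 1: sand + silt + clay = 100%
Step 2: silt = 100 - sand - clay
Step 3: silt = 100 - 12 - 17
Step 4: silt = 71%

71


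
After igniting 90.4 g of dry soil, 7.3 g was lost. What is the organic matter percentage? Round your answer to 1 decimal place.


Step 1: OM% = 100 * LOI / sample mass
Step 2: OM = 100 * 7.3 / 90.4
Step 3: OM = 8.1%

8.1


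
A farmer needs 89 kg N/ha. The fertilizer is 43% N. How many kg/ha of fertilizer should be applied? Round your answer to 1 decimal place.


Step 1: Fertilizer rate = target N / (N content / 100)
Step 2: Rate = 89 / (43 / 100)
Step 3: Rate = 89 / 0.43
Step 4: Rate = 207.0 kg/ha

207.0


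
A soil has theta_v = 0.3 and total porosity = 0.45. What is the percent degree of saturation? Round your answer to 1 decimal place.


Step 1: S = 100 * theta_v / n
Step 2: S = 100 * 0.3 / 0.45
Step 3: S = 66.7%

66.7


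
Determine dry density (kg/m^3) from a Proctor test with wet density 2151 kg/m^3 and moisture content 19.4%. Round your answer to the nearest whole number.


Step 1: Dry density = wet density / (1 + w/100)
Step 2: Dry density = 2151 / (1 + 19.4/100)
Step 3: Dry density = 2151 / 1.194
Step 4: Dry density = 1802 kg/m^3

1802


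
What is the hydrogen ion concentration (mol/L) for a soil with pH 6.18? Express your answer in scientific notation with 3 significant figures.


Step 1: [H+] = 10^(-pH)
Step 2: [H+] = 10^(-6.18)
Step 3: [H+] = 6.61e-07 mol/L

6.61e-07


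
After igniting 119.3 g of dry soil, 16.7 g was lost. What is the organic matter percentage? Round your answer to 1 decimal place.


Step 1: OM% = 100 * LOI / sample mass
Step 2: OM = 100 * 16.7 / 119.3
Step 3: OM = 14.0%

14.0


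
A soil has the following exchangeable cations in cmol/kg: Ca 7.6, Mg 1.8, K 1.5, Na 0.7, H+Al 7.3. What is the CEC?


Step 1: CEC = Ca + Mg + K + Na + (H+Al)
Step 2: CEC = 7.6 + 1.8 + 1.5 + 0.7 + 7.3
Step 3: CEC = 18.9 cmol/kg

18.9


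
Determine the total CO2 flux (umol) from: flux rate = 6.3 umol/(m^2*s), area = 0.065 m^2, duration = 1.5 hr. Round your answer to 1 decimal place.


Step 1: Convert time to seconds: 1.5 hr * 3600 = 5400.0 s
Step 2: Total = flux * area * time_s
Step 3: Total = 6.3 * 0.065 * 5400.0
Step 4: Total = 2211.3 umol

2211.3


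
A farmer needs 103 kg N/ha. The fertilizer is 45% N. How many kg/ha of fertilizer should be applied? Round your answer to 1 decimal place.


Step 1: Fertilizer rate = target N / (N content / 100)
Step 2: Rate = 103 / (45 / 100)
Step 3: Rate = 103 / 0.45
Step 4: Rate = 228.9 kg/ha

228.9


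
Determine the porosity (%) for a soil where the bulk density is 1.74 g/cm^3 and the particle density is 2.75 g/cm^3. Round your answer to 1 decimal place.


Step 1: Formula: n = 100 * (1 - BD / PD)
Step 2: n = 100 * (1 - 1.74 / 2.75)
Step 3: n = 100 * (1 - 0.63273)
Step 4: n = 36.7%

36.7


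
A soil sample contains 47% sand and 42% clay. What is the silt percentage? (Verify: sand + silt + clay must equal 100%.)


Step 1: sand + silt + clay = 100%
Step 2: silt = 100 - sand - clay
Step 3: silt = 100 - 47 - 42
Step 4: silt = 11%

11


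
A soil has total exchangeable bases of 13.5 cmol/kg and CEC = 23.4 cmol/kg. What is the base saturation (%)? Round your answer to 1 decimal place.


Step 1: BS = 100 * (sum of bases) / CEC
Step 2: BS = 100 * 13.5 / 23.4
Step 3: BS = 57.7%

57.7


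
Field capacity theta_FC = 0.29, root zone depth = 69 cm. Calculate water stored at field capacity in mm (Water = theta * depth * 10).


Step 1: Water (mm) = theta_FC * depth (cm) * 10
Step 2: Water = 0.29 * 69 * 10
Step 3: Water = 200.1 mm

200.1


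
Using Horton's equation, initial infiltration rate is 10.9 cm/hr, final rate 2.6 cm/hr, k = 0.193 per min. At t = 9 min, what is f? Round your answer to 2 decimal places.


Step 1: f = fc + (f0 - fc) * exp(-k * t)
Step 2: exp(-0.193 * 9) = 0.176048
Step 3: f = 2.6 + (10.9 - 2.6) * 0.176048
Step 4: f = 2.6 + 8.3 * 0.176048
Step 5: f = 4.06 cm/hr

4.06


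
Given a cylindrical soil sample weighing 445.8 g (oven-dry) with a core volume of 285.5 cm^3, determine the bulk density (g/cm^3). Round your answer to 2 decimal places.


Step 1: Identify the formula: BD = dry mass / volume
Step 2: Substitute values: BD = 445.8 / 285.5
Step 3: BD = 1.56 g/cm^3

1.56


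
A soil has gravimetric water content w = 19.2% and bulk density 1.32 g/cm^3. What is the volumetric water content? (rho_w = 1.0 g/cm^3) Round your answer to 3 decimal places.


Step 1: theta = (w / 100) * BD / rho_w
Step 2: theta = (19.2 / 100) * 1.32 / 1.0
Step 3: theta = 0.192 * 1.32
Step 4: theta = 0.253

0.253


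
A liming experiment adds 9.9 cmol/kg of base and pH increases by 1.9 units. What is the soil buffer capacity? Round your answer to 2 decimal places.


Step 1: BC = change in base / change in pH
Step 2: BC = 9.9 / 1.9
Step 3: BC = 5.21 cmol/(kg*pH unit)

5.21


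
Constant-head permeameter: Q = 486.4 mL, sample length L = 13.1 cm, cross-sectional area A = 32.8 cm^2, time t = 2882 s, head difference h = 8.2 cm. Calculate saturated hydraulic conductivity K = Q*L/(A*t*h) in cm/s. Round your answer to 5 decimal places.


Step 1: K = Q * L / (A * t * h)
Step 2: Numerator = 486.4 * 13.1 = 6371.84
Step 3: Denominator = 32.8 * 2882 * 8.2 = 775142.72
Step 4: K = 6371.84 / 775142.72 = 0.00822 cm/s

0.00822


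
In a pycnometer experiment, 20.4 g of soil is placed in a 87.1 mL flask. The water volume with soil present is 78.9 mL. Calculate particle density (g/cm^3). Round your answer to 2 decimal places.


Step 1: Volume of solids = flask volume - water volume with soil
Step 2: V_solids = 87.1 - 78.9 = 8.2 mL
Step 3: Particle density = mass / V_solids = 20.4 / 8.2 = 2.49 g/cm^3

2.49


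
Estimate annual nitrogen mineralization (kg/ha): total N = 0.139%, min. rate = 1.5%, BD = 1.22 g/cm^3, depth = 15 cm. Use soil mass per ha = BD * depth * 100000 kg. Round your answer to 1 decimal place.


Step 1: Soil mass per ha = BD * depth * 100000 = 1.22 * 15 * 100000 = 1830000 kg
Step 2: Total N pool = soil mass * N%/100 = 1830000 * 0.139/100 = 2543.7 kg/ha
Step 3: N mineralized = N pool * rate%/100 = 2543.7 * 1.5/100 = 38.2 kg/ha/yr

38.2


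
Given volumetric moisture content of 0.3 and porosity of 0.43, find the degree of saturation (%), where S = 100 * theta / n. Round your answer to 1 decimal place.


Step 1: S = 100 * theta_v / n
Step 2: S = 100 * 0.3 / 0.43
Step 3: S = 69.8%

69.8


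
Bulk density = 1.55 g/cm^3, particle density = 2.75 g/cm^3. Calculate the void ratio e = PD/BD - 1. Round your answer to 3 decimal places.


Step 1: e = PD / BD - 1
Step 2: e = 2.75 / 1.55 - 1
Step 3: e = 1.77419 - 1
Step 4: e = 0.774

0.774


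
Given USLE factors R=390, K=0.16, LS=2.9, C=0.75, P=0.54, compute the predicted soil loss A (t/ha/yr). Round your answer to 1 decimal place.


Step 1: A = R * K * LS * C * P
Step 2: R * K = 390 * 0.16 = 62.4
Step 3: (R*K) * LS = 62.4 * 2.9 = 180.96
Step 4: * C * P = 180.96 * 0.75 * 0.54 = 73.3
Step 5: A = 73.3 t/(ha*yr)

73.3


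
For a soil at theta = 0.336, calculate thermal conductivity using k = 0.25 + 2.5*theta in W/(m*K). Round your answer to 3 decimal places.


Step 1: k = 0.25 + 2.5 * theta
Step 2: k = 0.25 + 2.5 * 0.336
Step 3: k = 0.25 + 0.84
Step 4: k = 1.09 W/(m*K)

1.09


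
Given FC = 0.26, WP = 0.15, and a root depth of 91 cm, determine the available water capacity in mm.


Step 1: Available water = (FC - WP) * depth * 10
Step 2: AW = (0.26 - 0.15) * 91 * 10
Step 3: AW = 0.11 * 91 * 10
Step 4: AW = 100.1 mm

100.1


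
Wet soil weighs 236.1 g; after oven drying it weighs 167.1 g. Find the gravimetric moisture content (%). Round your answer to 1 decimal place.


Step 1: Water mass = wet - dry = 236.1 - 167.1 = 69.0 g
Step 2: w = 100 * water mass / dry mass
Step 3: w = 100 * 69.0 / 167.1 = 41.3%

41.3


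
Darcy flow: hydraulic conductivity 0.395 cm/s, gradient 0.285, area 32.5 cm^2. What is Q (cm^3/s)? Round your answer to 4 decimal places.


Step 1: Apply Darcy's law: Q = K * i * A
Step 2: Q = 0.395 * 0.285 * 32.5
Step 3: Q = 3.6587 cm^3/s

3.6587


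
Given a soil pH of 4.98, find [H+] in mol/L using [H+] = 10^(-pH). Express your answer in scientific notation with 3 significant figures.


Step 1: [H+] = 10^(-pH)
Step 2: [H+] = 10^(-4.98)
Step 3: [H+] = 1.05e-05 mol/L

1.05e-05


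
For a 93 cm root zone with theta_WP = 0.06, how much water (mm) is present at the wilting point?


Step 1: Water (mm) = theta_WP * depth * 10
Step 2: Water = 0.06 * 93 * 10
Step 3: Water = 55.8 mm

55.8


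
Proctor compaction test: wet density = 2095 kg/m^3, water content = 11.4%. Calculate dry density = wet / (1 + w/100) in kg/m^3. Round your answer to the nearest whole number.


Step 1: Dry density = wet density / (1 + w/100)
Step 2: Dry density = 2095 / (1 + 11.4/100)
Step 3: Dry density = 2095 / 1.114
Step 4: Dry density = 1881 kg/m^3

1881


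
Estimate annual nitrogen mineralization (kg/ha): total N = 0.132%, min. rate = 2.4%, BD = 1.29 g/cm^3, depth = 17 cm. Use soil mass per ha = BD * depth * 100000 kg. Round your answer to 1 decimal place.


Step 1: Soil mass per ha = BD * depth * 100000 = 1.29 * 17 * 100000 = 2193000 kg
Step 2: Total N pool = soil mass * N%/100 = 2193000 * 0.132/100 = 2894.76 kg/ha
Step 3: N mineralized = N pool * rate%/100 = 2894.76 * 2.4/100 = 69.5 kg/ha/yr

69.5


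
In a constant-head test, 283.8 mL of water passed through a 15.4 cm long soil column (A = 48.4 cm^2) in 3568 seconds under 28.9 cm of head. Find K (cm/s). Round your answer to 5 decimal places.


Step 1: K = Q * L / (A * t * h)
Step 2: Numerator = 283.8 * 15.4 = 4370.52
Step 3: Denominator = 48.4 * 3568 * 28.9 = 4990775.68
Step 4: K = 4370.52 / 4990775.68 = 0.00088 cm/s

0.00088


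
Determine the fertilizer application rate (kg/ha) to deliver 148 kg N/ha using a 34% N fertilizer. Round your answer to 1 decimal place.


Step 1: Fertilizer rate = target N / (N content / 100)
Step 2: Rate = 148 / (34 / 100)
Step 3: Rate = 148 / 0.34
Step 4: Rate = 435.3 kg/ha

435.3


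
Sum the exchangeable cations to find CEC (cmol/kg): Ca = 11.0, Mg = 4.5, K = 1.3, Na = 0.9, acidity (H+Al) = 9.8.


Step 1: CEC = Ca + Mg + K + Na + (H+Al)
Step 2: CEC = 11.0 + 4.5 + 1.3 + 0.9 + 9.8
Step 3: CEC = 27.5 cmol/kg

27.5


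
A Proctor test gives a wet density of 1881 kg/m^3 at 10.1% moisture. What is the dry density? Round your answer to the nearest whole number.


Step 1: Dry density = wet density / (1 + w/100)
Step 2: Dry density = 1881 / (1 + 10.1/100)
Step 3: Dry density = 1881 / 1.101
Step 4: Dry density = 1708 kg/m^3

1708


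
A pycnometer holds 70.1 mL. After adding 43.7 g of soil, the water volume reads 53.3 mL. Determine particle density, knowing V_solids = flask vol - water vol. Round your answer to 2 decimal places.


Step 1: Volume of solids = flask volume - water volume with soil
Step 2: V_solids = 70.1 - 53.3 = 16.8 mL
Step 3: Particle density = mass / V_solids = 43.7 / 16.8 = 2.6 g/cm^3

2.6


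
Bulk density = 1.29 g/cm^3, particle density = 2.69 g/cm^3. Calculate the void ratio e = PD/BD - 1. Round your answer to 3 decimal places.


Step 1: e = PD / BD - 1
Step 2: e = 2.69 / 1.29 - 1
Step 3: e = 2.08527 - 1
Step 4: e = 1.085

1.085


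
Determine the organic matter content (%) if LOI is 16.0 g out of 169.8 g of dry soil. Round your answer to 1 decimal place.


Step 1: OM% = 100 * LOI / sample mass
Step 2: OM = 100 * 16.0 / 169.8
Step 3: OM = 9.4%

9.4


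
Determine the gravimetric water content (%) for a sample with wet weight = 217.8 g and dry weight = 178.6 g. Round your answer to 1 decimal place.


Step 1: Water mass = wet - dry = 217.8 - 178.6 = 39.2 g
Step 2: w = 100 * water mass / dry mass
Step 3: w = 100 * 39.2 / 178.6 = 21.9%

21.9


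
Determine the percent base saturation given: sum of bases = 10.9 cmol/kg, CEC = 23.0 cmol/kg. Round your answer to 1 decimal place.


Step 1: BS = 100 * (sum of bases) / CEC
Step 2: BS = 100 * 10.9 / 23.0
Step 3: BS = 47.4%

47.4


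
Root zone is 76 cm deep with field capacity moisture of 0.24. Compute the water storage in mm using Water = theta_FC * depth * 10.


Step 1: Water (mm) = theta_FC * depth (cm) * 10
Step 2: Water = 0.24 * 76 * 10
Step 3: Water = 182.4 mm

182.4


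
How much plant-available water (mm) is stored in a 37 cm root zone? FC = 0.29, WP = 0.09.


Step 1: Available water = (FC - WP) * depth * 10
Step 2: AW = (0.29 - 0.09) * 37 * 10
Step 3: AW = 0.2 * 37 * 10
Step 4: AW = 74.0 mm

74.0


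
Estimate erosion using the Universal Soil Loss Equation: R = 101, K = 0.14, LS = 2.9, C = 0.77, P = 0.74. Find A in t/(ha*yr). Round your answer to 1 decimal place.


Step 1: A = R * K * LS * C * P
Step 2: R * K = 101 * 0.14 = 14.14
Step 3: (R*K) * LS = 14.14 * 2.9 = 41.006
Step 4: * C * P = 41.006 * 0.77 * 0.74 = 23.4
Step 5: A = 23.4 t/(ha*yr)

23.4


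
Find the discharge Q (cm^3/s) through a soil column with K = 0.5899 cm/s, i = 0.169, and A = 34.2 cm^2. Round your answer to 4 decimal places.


Step 1: Apply Darcy's law: Q = K * i * A
Step 2: Q = 0.5899 * 0.169 * 34.2
Step 3: Q = 3.4095 cm^3/s

3.4095


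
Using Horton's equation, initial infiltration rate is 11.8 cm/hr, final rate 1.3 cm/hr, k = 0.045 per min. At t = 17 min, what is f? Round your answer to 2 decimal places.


Step 1: f = fc + (f0 - fc) * exp(-k * t)
Step 2: exp(-0.045 * 17) = 0.465334
Step 3: f = 1.3 + (11.8 - 1.3) * 0.465334
Step 4: f = 1.3 + 10.5 * 0.465334
Step 5: f = 6.19 cm/hr

6.19


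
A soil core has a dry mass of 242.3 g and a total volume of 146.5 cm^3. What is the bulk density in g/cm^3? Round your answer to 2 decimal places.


Step 1: Identify the formula: BD = dry mass / volume
Step 2: Substitute values: BD = 242.3 / 146.5
Step 3: BD = 1.65 g/cm^3

1.65


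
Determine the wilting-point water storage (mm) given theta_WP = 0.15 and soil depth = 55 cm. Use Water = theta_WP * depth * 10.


Step 1: Water (mm) = theta_WP * depth * 10
Step 2: Water = 0.15 * 55 * 10
Step 3: Water = 82.5 mm

82.5


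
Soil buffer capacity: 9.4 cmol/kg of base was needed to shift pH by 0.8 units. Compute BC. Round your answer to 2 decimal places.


Step 1: BC = change in base / change in pH
Step 2: BC = 9.4 / 0.8
Step 3: BC = 11.75 cmol/(kg*pH unit)

11.75


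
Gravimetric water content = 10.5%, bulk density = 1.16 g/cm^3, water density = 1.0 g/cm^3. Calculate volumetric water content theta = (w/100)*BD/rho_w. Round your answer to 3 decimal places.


Step 1: theta = (w / 100) * BD / rho_w
Step 2: theta = (10.5 / 100) * 1.16 / 1.0
Step 3: theta = 0.105 * 1.16
Step 4: theta = 0.122

0.122


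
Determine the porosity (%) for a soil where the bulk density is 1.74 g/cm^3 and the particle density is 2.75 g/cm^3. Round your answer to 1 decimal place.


Step 1: Formula: n = 100 * (1 - BD / PD)
Step 2: n = 100 * (1 - 1.74 / 2.75)
Step 3: n = 100 * (1 - 0.63273)
Step 4: n = 36.7%

36.7


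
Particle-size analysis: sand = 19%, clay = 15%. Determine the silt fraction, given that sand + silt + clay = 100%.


Step 1: sand + silt + clay = 100%
Step 2: silt = 100 - sand - clay
Step 3: silt = 100 - 19 - 15
Step 4: silt = 66%

66


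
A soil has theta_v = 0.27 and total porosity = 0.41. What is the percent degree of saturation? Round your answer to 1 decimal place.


Step 1: S = 100 * theta_v / n
Step 2: S = 100 * 0.27 / 0.41
Step 3: S = 65.9%

65.9


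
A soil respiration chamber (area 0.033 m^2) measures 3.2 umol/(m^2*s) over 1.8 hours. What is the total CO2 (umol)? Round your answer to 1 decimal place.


Step 1: Convert time to seconds: 1.8 hr * 3600 = 6480.0 s
Step 2: Total = flux * area * time_s
Step 3: Total = 3.2 * 0.033 * 6480.0
Step 4: Total = 684.3 umol

684.3


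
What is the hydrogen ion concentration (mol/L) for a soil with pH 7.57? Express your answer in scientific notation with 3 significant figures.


Step 1: [H+] = 10^(-pH)
Step 2: [H+] = 10^(-7.57)
Step 3: [H+] = 2.69e-08 mol/L

2.69e-08


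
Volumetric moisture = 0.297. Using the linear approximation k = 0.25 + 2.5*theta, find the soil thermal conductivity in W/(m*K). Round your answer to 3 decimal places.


Step 1: k = 0.25 + 2.5 * theta
Step 2: k = 0.25 + 2.5 * 0.297
Step 3: k = 0.25 + 0.743
Step 4: k = 0.993 W/(m*K)

0.993


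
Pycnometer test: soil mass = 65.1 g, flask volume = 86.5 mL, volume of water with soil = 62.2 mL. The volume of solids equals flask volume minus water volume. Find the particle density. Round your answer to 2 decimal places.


Step 1: Volume of solids = flask volume - water volume with soil
Step 2: V_solids = 86.5 - 62.2 = 24.3 mL
Step 3: Particle density = mass / V_solids = 65.1 / 24.3 = 2.68 g/cm^3

2.68


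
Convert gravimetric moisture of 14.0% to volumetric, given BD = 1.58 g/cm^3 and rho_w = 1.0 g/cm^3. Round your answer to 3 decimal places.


Step 1: theta = (w / 100) * BD / rho_w
Step 2: theta = (14.0 / 100) * 1.58 / 1.0
Step 3: theta = 0.14 * 1.58
Step 4: theta = 0.221

0.221


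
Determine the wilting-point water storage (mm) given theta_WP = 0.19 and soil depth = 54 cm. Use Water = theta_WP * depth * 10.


Step 1: Water (mm) = theta_WP * depth * 10
Step 2: Water = 0.19 * 54 * 10
Step 3: Water = 102.6 mm

102.6


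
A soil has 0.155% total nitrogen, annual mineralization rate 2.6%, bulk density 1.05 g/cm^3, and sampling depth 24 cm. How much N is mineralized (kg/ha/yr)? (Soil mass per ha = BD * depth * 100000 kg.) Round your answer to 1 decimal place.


Step 1: Soil mass per ha = BD * depth * 100000 = 1.05 * 24 * 100000 = 2520000 kg
Step 2: Total N pool = soil mass * N%/100 = 2520000 * 0.155/100 = 3906.0 kg/ha
Step 3: N mineralized = N pool * rate%/100 = 3906.0 * 2.6/100 = 101.6 kg/ha/yr

101.6


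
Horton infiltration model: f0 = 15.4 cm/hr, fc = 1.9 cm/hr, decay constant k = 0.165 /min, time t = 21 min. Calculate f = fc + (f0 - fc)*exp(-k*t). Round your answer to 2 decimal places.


Step 1: f = fc + (f0 - fc) * exp(-k * t)
Step 2: exp(-0.165 * 21) = 0.031273
Step 3: f = 1.9 + (15.4 - 1.9) * 0.031273
Step 4: f = 1.9 + 13.5 * 0.031273
Step 5: f = 2.32 cm/hr

2.32


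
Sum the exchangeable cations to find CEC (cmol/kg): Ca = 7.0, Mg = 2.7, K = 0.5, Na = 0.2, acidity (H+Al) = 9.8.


Step 1: CEC = Ca + Mg + K + Na + (H+Al)
Step 2: CEC = 7.0 + 2.7 + 0.5 + 0.2 + 9.8
Step 3: CEC = 20.2 cmol/kg

20.2


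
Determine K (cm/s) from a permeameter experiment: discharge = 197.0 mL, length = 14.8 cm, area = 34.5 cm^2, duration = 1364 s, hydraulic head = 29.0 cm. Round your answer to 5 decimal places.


Step 1: K = Q * L / (A * t * h)
Step 2: Numerator = 197.0 * 14.8 = 2915.6
Step 3: Denominator = 34.5 * 1364 * 29.0 = 1364682.0
Step 4: K = 2915.6 / 1364682.0 = 0.00214 cm/s

0.00214


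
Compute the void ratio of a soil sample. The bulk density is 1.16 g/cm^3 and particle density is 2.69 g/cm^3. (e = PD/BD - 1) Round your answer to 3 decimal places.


Step 1: e = PD / BD - 1
Step 2: e = 2.69 / 1.16 - 1
Step 3: e = 2.31897 - 1
Step 4: e = 1.319

1.319


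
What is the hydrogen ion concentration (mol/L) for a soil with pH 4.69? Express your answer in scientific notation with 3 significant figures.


Step 1: [H+] = 10^(-pH)
Step 2: [H+] = 10^(-4.69)
Step 3: [H+] = 2.04e-05 mol/L

2.04e-05


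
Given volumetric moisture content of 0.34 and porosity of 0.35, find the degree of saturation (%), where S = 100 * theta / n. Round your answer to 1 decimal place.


Step 1: S = 100 * theta_v / n
Step 2: S = 100 * 0.34 / 0.35
Step 3: S = 97.1%

97.1


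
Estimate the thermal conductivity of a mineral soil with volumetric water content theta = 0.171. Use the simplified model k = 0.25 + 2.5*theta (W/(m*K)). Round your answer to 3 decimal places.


Step 1: k = 0.25 + 2.5 * theta
Step 2: k = 0.25 + 2.5 * 0.171
Step 3: k = 0.25 + 0.428
Step 4: k = 0.678 W/(m*K)

0.678


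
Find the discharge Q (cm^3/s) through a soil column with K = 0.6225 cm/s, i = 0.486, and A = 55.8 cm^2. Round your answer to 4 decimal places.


Step 1: Apply Darcy's law: Q = K * i * A
Step 2: Q = 0.6225 * 0.486 * 55.8
Step 3: Q = 16.8815 cm^3/s

16.8815


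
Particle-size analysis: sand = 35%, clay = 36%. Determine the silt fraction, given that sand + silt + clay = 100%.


Step 1: sand + silt + clay = 100%
Step 2: silt = 100 - sand - clay
Step 3: silt = 100 - 35 - 36
Step 4: silt = 29%

29


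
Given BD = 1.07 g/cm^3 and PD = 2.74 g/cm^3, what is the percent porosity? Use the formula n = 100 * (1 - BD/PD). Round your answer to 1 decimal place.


Step 1: Formula: n = 100 * (1 - BD / PD)
Step 2: n = 100 * (1 - 1.07 / 2.74)
Step 3: n = 100 * (1 - 0.39051)
Step 4: n = 60.9%

60.9


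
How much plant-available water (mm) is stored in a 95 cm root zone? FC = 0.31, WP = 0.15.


Step 1: Available water = (FC - WP) * depth * 10
Step 2: AW = (0.31 - 0.15) * 95 * 10
Step 3: AW = 0.16 * 95 * 10
Step 4: AW = 152.0 mm

152.0


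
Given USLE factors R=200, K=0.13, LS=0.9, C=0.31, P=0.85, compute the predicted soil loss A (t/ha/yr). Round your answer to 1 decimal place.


Step 1: A = R * K * LS * C * P
Step 2: R * K = 200 * 0.13 = 26.0
Step 3: (R*K) * LS = 26.0 * 0.9 = 23.4
Step 4: * C * P = 23.4 * 0.31 * 0.85 = 6.2
Step 5: A = 6.2 t/(ha*yr)

6.2


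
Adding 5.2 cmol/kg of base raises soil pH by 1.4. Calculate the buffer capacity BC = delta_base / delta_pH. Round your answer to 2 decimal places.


Step 1: BC = change in base / change in pH
Step 2: BC = 5.2 / 1.4
Step 3: BC = 3.71 cmol/(kg*pH unit)

3.71


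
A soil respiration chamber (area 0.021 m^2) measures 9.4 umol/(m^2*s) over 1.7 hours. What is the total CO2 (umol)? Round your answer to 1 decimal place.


Step 1: Convert time to seconds: 1.7 hr * 3600 = 6120.0 s
Step 2: Total = flux * area * time_s
Step 3: Total = 9.4 * 0.021 * 6120.0
Step 4: Total = 1208.1 umol

1208.1


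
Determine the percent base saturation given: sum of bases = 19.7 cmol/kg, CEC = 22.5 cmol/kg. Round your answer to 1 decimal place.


Step 1: BS = 100 * (sum of bases) / CEC
Step 2: BS = 100 * 19.7 / 22.5
Step 3: BS = 87.6%

87.6


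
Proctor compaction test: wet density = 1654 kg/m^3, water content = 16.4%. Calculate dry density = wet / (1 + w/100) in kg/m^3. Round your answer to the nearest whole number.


Step 1: Dry density = wet density / (1 + w/100)
Step 2: Dry density = 1654 / (1 + 16.4/100)
Step 3: Dry density = 1654 / 1.164
Step 4: Dry density = 1421 kg/m^3

1421


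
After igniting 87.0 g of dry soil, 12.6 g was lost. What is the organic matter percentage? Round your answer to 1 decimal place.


Step 1: OM% = 100 * LOI / sample mass
Step 2: OM = 100 * 12.6 / 87.0
Step 3: OM = 14.5%

14.5


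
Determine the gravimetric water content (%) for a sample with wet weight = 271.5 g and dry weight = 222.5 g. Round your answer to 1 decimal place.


Step 1: Water mass = wet - dry = 271.5 - 222.5 = 49.0 g
Step 2: w = 100 * water mass / dry mass
Step 3: w = 100 * 49.0 / 222.5 = 22.0%

22.0


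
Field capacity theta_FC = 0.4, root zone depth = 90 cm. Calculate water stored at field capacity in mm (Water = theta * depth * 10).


Step 1: Water (mm) = theta_FC * depth (cm) * 10
Step 2: Water = 0.4 * 90 * 10
Step 3: Water = 360.0 mm

360.0


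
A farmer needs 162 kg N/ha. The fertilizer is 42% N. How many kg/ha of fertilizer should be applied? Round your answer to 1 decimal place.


Step 1: Fertilizer rate = target N / (N content / 100)
Step 2: Rate = 162 / (42 / 100)
Step 3: Rate = 162 / 0.42
Step 4: Rate = 385.7 kg/ha

385.7


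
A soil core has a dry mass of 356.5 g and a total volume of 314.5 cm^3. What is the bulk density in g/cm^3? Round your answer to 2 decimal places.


Step 1: Identify the formula: BD = dry mass / volume
Step 2: Substitute values: BD = 356.5 / 314.5
Step 3: BD = 1.13 g/cm^3

1.13


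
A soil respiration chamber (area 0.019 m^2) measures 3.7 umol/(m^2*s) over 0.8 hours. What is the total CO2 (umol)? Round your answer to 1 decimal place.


Step 1: Convert time to seconds: 0.8 hr * 3600 = 2880.0 s
Step 2: Total = flux * area * time_s
Step 3: Total = 3.7 * 0.019 * 2880.0
Step 4: Total = 202.5 umol

202.5


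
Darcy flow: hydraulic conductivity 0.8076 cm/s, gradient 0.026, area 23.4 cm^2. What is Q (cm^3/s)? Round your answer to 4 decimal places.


Step 1: Apply Darcy's law: Q = K * i * A
Step 2: Q = 0.8076 * 0.026 * 23.4
Step 3: Q = 0.4913 cm^3/s

0.4913


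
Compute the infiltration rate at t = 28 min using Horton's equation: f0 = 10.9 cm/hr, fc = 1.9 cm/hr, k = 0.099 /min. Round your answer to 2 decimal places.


Step 1: f = fc + (f0 - fc) * exp(-k * t)
Step 2: exp(-0.099 * 28) = 0.062537
Step 3: f = 1.9 + (10.9 - 1.9) * 0.062537
Step 4: f = 1.9 + 9.0 * 0.062537
Step 5: f = 2.46 cm/hr

2.46
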